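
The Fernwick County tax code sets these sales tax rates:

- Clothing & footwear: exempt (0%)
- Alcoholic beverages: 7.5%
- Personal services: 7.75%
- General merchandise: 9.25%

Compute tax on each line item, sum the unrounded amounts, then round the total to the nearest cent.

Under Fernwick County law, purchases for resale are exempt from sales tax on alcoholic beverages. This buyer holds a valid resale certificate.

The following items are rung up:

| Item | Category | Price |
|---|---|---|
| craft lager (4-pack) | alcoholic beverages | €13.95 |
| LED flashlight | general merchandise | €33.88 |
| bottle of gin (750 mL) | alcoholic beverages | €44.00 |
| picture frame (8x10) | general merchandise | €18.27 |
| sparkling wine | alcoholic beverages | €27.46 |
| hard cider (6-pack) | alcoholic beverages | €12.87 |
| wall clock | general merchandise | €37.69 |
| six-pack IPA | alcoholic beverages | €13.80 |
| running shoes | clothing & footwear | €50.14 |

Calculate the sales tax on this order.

Craft lager (4-pack) €13.95: alcoholic beverages, buyer-exempt → 0% → €0.00
LED flashlight €33.88: general merchandise → 9.25% → €3.1339
Bottle of gin (750 mL) €44.00: alcoholic beverages, buyer-exempt → 0% → €0.00
Picture frame (8x10) €18.27: general merchandise → 9.25% → €1.689975
Sparkling wine €27.46: alcoholic beverages, buyer-exempt → 0% → €0.00
Hard cider (6-pack) €12.87: alcoholic beverages, buyer-exempt → 0% → €0.00
Wall clock €37.69: general merchandise → 9.25% → €3.486325
Six-pack IPA €13.80: alcoholic beverages, buyer-exempt → 0% → €0.00
Running shoes €50.14: clothing & footwear → 0% → €0.00
Unrounded tax sum = €8.3102 → €8.31

€8.31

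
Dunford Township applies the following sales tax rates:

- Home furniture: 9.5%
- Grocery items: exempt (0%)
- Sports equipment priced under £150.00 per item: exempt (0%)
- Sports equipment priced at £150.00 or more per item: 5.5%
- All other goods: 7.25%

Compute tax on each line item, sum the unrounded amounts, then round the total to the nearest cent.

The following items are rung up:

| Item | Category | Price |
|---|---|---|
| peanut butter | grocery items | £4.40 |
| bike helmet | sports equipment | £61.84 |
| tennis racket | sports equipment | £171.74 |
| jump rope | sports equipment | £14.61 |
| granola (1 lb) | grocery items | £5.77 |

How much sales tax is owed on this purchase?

Peanut butter £4.40: grocery items → 0% → £0.00
Bike helmet £61.84: sports equipment, under £150.00 → 0% → £0.00
Tennis racket £171.74: sports equipment, £150.00 or more → 5.5% → £9.4457
Jump rope £14.61: sports equipment, under £150.00 → 0% → £0.00
Granola (1 lb) £5.77: grocery items → 0% → £0.00
Unrounded tax sum = £9.4457 → £9.45

£9.45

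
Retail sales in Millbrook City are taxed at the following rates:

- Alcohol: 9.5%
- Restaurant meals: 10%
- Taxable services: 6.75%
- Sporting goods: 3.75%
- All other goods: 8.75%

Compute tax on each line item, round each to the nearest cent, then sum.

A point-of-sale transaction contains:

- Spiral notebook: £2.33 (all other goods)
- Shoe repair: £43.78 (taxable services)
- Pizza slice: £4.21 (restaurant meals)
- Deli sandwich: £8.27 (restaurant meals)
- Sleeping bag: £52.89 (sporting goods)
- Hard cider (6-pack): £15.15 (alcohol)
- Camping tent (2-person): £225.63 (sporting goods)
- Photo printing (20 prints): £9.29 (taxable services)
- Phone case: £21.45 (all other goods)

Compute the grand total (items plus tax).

£401.80

Spiral notebook £2.33: all other goods → 8.75% → £0.20
Shoe repair £43.78: taxable services → 6.75% → £2.96
Pizza slice £4.21: restaurant meals → 10% → £0.42
Deli sandwich £8.27: restaurant meals → 10% → £0.83
Sleeping bag £52.89: sporting goods → 3.75% → £1.98
Hard cider (6-pack) £15.15: alcohol → 9.5% → £1.44
Camping tent (2-person) £225.63: sporting goods → 3.75% → £8.46
Photo printing (20 prints) £9.29: taxable services → 6.75% → £0.63
Phone case £21.45: all other goods → 8.75% → £1.88
Subtotal = £383.00; tax = £18.80; total due = £401.80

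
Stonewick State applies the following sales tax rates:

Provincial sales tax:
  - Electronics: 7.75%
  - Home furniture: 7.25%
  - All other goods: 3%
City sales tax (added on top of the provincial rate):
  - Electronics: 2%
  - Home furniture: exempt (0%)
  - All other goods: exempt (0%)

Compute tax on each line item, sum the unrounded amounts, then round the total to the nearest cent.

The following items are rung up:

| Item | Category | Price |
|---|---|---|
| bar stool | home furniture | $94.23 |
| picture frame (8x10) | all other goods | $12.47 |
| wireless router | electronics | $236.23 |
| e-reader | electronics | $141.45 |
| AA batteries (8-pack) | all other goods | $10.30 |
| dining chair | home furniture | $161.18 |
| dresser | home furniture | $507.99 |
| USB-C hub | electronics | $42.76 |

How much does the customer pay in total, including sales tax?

Bar stool $94.23: home furniture → 7.25% + 0% city = 7.25% → $6.831675
Picture frame (8x10) $12.47: all other goods → 3% + 0% city = 3% → $0.3741
Wireless router $236.23: electronics → 7.75% + 2% city = 9.75% → $23.032425
E-reader $141.45: electronics → 7.75% + 2% city = 9.75% → $13.791375
AA batteries (8-pack) $10.30: all other goods → 3% + 0% city = 3% → $0.309
Dining chair $161.18: home furniture → 7.25% + 0% city = 7.25% → $11.68555
Dresser $507.99: home furniture → 7.25% + 0% city = 7.25% → $36.829275
USB-C hub $42.76: electronics → 7.75% + 2% city = 9.75% → $4.1691
Subtotal = $1206.61; unrounded tax = $97.0225 → $97.02; total due = $1303.63

$1303.63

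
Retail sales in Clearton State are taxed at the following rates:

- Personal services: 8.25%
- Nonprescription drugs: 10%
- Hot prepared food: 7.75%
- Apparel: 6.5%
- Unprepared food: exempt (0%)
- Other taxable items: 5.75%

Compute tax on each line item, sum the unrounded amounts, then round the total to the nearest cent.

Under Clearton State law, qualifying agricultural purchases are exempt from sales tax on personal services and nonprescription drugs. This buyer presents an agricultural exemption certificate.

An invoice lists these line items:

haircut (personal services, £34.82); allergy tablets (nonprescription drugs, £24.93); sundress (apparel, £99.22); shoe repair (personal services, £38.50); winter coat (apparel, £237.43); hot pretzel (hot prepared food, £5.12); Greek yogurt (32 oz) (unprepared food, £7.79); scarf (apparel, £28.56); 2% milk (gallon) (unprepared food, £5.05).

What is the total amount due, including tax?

£505.56

Haircut £34.82: personal services, buyer-exempt → 0% → £0.00
Allergy tablets £24.93: nonprescription drugs, buyer-exempt → 0% → £0.00
Sundress £99.22: apparel → 6.5% → £6.4493
Shoe repair £38.50: personal services, buyer-exempt → 0% → £0.00
Winter coat £237.43: apparel → 6.5% → £15.43295
Hot pretzel £5.12: hot prepared food → 7.75% → £0.3968
Greek yogurt (32 oz) £7.79: unprepared food → 0% → £0.00
Scarf £28.56: apparel → 6.5% → £1.8564
2% milk (gallon) £5.05: unprepared food → 0% → £0.00
Subtotal = £481.42; unrounded tax = £24.13545 → £24.14; total due = £505.56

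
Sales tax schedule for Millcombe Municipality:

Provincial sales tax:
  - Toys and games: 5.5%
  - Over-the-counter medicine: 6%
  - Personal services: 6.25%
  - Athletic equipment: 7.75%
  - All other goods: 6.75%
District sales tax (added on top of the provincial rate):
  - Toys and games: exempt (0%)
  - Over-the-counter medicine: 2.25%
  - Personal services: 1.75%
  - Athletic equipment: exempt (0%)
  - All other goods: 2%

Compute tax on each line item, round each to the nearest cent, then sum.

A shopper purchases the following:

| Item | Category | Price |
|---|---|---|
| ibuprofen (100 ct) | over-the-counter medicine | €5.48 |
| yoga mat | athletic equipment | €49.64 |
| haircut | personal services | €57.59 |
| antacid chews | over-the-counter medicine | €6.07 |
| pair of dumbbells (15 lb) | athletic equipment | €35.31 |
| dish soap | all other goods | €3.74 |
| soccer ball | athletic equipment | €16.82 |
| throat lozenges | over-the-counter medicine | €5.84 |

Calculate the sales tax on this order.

Ibuprofen (100 ct) €5.48: over-the-counter medicine → 6% + 2.25% district = 8.25% → €0.45
Yoga mat €49.64: athletic equipment → 7.75% + 0% district = 7.75% → €3.85
Haircut €57.59: personal services → 6.25% + 1.75% district = 8% → €4.61
Antacid chews €6.07: over-the-counter medicine → 6% + 2.25% district = 8.25% → €0.50
Pair of dumbbells (15 lb) €35.31: athletic equipment → 7.75% + 0% district = 7.75% → €2.74
Dish soap €3.74: all other goods → 6.75% + 2% district = 8.75% → €0.33
Soccer ball €16.82: athletic equipment → 7.75% + 0% district = 7.75% → €1.30
Throat lozenges €5.84: over-the-counter medicine → 6% + 2.25% district = 8.25% → €0.48
Total tax = €0.45 + €3.85 + €4.61 + €0.50 + €2.74 + €0.33 + €1.30 + €0.48 = €14.26

€14.26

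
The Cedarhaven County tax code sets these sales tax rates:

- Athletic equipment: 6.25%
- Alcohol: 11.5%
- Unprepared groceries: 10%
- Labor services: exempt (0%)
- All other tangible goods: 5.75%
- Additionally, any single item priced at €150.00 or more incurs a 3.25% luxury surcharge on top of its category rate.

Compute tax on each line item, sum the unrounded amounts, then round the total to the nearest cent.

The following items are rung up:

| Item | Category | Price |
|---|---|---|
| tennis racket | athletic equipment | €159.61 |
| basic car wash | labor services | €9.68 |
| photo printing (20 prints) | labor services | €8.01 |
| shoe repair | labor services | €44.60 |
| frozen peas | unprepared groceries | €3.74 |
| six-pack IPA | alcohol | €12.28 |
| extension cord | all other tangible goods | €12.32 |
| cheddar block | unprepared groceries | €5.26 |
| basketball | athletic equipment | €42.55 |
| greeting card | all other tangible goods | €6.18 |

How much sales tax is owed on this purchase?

€21.20

Tennis racket €159.61: athletic equipment → 6.25% + 3.25% surcharge = 9.5% → €15.16295
Basic car wash €9.68: labor services → 0% → €0.00
Photo printing (20 prints) €8.01: labor services → 0% → €0.00
Shoe repair €44.60: labor services → 0% → €0.00
Frozen peas €3.74: unprepared groceries → 10% → €0.374
Six-pack IPA €12.28: alcohol → 11.5% → €1.4122
Extension cord €12.32: all other tangible goods → 5.75% → €0.7084
Cheddar block €5.26: unprepared groceries → 10% → €0.526
Basketball €42.55: athletic equipment → 6.25% → €2.659375
Greeting card €6.18: all other tangible goods → 5.75% → €0.35535
Unrounded tax sum = €21.198275 → €21.20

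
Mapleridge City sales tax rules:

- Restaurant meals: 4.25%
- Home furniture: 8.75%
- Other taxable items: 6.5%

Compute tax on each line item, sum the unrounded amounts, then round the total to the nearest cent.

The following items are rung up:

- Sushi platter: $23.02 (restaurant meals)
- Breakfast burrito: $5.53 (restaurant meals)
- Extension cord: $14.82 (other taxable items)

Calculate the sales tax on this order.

Sushi platter $23.02: restaurant meals → 4.25% → $0.97835
Breakfast burrito $5.53: restaurant meals → 4.25% → $0.235025
Extension cord $14.82: other taxable items → 6.5% → $0.9633
Unrounded tax sum = $2.176675 → $2.18

$2.18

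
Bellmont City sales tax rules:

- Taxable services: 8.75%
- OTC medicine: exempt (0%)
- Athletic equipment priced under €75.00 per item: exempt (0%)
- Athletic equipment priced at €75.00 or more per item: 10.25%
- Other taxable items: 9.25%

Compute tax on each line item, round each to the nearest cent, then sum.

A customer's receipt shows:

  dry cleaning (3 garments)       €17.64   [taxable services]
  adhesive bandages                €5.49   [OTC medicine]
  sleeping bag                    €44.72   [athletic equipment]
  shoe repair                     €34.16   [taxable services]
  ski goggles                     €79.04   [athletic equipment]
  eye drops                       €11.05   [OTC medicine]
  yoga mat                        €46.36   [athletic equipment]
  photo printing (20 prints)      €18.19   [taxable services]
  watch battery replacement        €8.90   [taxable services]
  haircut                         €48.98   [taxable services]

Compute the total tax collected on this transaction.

€19.29

Dry cleaning (3 garments) €17.64: taxable services → 8.75% → €1.54
Adhesive bandages €5.49: OTC medicine → 0% → €0.00
Sleeping bag €44.72: athletic equipment, under €75.00 → 0% → €0.00
Shoe repair €34.16: taxable services → 8.75% → €2.99
Ski goggles €79.04: athletic equipment, €75.00 or more → 10.25% → €8.10
Eye drops €11.05: OTC medicine → 0% → €0.00
Yoga mat €46.36: athletic equipment, under €75.00 → 0% → €0.00
Photo printing (20 prints) €18.19: taxable services → 8.75% → €1.59
Watch battery replacement €8.90: taxable services → 8.75% → €0.78
Haircut €48.98: taxable services → 8.75% → €4.29
Total tax = €1.54 + €2.99 + €8.10 + €1.59 + €0.78 + €4.29 = €19.29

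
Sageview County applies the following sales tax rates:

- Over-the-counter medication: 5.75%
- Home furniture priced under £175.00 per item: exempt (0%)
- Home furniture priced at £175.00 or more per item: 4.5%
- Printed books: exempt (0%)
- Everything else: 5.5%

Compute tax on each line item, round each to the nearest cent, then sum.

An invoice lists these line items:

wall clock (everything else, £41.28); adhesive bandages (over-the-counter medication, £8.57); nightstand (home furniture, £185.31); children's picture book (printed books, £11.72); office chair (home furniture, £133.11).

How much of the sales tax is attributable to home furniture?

£8.34

Nightstand £185.31: home furniture, £175.00 or more → 4.5% → £8.34
Office chair £133.11: home furniture, under £175.00 → 0% → £0.00
Tax on home furniture = £8.34 + £0.00 = £8.34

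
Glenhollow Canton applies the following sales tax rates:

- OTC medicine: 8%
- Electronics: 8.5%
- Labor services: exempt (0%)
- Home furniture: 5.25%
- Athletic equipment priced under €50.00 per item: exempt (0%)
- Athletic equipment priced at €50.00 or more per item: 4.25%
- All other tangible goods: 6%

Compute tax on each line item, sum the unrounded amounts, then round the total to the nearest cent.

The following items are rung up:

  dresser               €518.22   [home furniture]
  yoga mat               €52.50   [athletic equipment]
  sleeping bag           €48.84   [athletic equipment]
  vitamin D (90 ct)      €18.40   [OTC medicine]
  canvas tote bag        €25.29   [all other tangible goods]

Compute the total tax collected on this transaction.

Dresser €518.22: home furniture → 5.25% → €27.20655
Yoga mat €52.50: athletic equipment, €50.00 or more → 4.25% → €2.23125
Sleeping bag €48.84: athletic equipment, under €50.00 → 0% → €0.00
Vitamin D (90 ct) €18.40: OTC medicine → 8% → €1.472
Canvas tote bag €25.29: all other tangible goods → 6% → €1.5174
Unrounded tax sum = €32.4272 → €32.43

€32.43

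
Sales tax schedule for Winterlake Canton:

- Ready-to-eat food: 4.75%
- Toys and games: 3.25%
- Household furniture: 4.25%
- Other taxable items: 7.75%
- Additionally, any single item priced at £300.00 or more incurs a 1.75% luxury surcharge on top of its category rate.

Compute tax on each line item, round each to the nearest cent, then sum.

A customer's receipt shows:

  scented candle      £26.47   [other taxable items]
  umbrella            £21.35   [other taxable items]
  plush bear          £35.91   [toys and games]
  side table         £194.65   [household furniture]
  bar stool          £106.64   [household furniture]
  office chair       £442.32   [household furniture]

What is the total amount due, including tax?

£871.55

Scented candle £26.47: other taxable items → 7.75% → £2.05
Umbrella £21.35: other taxable items → 7.75% → £1.65
Plush bear £35.91: toys and games → 3.25% → £1.17
Side table £194.65: household furniture → 4.25% → £8.27
Bar stool £106.64: household furniture → 4.25% → £4.53
Office chair £442.32: household furniture → 4.25% + 1.75% surcharge = 6% → £26.54
Subtotal = £827.34; tax = £44.21; total due = £871.55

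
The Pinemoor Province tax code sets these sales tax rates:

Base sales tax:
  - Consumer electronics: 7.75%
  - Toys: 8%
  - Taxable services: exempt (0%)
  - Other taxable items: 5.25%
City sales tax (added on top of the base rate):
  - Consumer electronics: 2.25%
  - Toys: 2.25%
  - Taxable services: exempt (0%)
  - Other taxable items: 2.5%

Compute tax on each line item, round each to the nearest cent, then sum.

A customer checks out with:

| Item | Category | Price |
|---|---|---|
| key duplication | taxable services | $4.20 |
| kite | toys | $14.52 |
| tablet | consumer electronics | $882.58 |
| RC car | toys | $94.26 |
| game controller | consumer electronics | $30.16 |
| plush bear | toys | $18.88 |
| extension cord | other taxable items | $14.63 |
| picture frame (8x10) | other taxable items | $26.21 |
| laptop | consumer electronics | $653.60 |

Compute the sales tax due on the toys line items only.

$13.09

Kite $14.52: toys → 8% + 2.25% city = 10.25% → $1.49
RC car $94.26: toys → 8% + 2.25% city = 10.25% → $9.66
Plush bear $18.88: toys → 8% + 2.25% city = 10.25% → $1.94
Tax on toys = $1.49 + $9.66 + $1.94 = $13.09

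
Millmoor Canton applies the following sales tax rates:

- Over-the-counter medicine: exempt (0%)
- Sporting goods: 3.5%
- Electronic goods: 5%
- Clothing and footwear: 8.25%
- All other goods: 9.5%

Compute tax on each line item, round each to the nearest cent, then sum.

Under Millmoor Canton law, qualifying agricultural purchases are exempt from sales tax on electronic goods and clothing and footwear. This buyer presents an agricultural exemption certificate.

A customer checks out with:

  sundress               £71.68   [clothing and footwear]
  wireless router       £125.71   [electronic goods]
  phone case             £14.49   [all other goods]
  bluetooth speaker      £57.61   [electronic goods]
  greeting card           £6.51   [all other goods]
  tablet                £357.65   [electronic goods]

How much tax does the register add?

Sundress £71.68: clothing and footwear, buyer-exempt → 0% → £0.00
Wireless router £125.71: electronic goods, buyer-exempt → 0% → £0.00
Phone case £14.49: all other goods → 9.5% → £1.38
Bluetooth speaker £57.61: electronic goods, buyer-exempt → 0% → £0.00
Greeting card £6.51: all other goods → 9.5% → £0.62
Tablet £357.65: electronic goods, buyer-exempt → 0% → £0.00
Total tax = £1.38 + £0.62 = £2.00

£2.00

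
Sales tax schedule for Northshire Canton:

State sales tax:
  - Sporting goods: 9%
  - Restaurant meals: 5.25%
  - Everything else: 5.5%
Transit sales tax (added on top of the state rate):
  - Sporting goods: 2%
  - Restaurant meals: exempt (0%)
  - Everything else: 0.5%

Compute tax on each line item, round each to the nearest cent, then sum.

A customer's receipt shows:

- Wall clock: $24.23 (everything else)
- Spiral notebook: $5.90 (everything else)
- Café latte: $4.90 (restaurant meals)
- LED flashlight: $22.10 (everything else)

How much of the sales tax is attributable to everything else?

Wall clock $24.23: everything else → 5.5% + 0.5% transit = 6% → $1.45
Spiral notebook $5.90: everything else → 5.5% + 0.5% transit = 6% → $0.35
LED flashlight $22.10: everything else → 5.5% + 0.5% transit = 6% → $1.33
Tax on everything else = $1.45 + $0.35 + $1.33 = $3.13

$3.13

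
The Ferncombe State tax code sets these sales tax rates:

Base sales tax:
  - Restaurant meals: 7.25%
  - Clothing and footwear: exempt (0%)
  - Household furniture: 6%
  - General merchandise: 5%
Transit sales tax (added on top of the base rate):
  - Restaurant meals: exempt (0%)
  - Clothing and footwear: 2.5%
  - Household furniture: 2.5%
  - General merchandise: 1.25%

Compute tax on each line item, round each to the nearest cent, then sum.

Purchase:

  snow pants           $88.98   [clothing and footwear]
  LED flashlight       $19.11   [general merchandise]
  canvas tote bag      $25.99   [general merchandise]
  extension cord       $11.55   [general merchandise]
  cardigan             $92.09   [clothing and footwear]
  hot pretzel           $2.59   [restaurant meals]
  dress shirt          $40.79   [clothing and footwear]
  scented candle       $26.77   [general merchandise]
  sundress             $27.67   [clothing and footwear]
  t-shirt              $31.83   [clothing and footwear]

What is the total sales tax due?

$12.42

Snow pants $88.98: clothing and footwear → 0% + 2.5% transit = 2.5% → $2.22
LED flashlight $19.11: general merchandise → 5% + 1.25% transit = 6.25% → $1.19
Canvas tote bag $25.99: general merchandise → 5% + 1.25% transit = 6.25% → $1.62
Extension cord $11.55: general merchandise → 5% + 1.25% transit = 6.25% → $0.72
Cardigan $92.09: clothing and footwear → 0% + 2.5% transit = 2.5% → $2.30
Hot pretzel $2.59: restaurant meals → 7.25% + 0% transit = 7.25% → $0.19
Dress shirt $40.79: clothing and footwear → 0% + 2.5% transit = 2.5% → $1.02
Scented candle $26.77: general merchandise → 5% + 1.25% transit = 6.25% → $1.67
Sundress $27.67: clothing and footwear → 0% + 2.5% transit = 2.5% → $0.69
T-shirt $31.83: clothing and footwear → 0% + 2.5% transit = 2.5% → $0.80
Total tax = $2.22 + $1.19 + $1.62 + $0.72 + $2.30 + $0.19 + $1.02 + $1.67 + $0.69 + $0.80 = $12.42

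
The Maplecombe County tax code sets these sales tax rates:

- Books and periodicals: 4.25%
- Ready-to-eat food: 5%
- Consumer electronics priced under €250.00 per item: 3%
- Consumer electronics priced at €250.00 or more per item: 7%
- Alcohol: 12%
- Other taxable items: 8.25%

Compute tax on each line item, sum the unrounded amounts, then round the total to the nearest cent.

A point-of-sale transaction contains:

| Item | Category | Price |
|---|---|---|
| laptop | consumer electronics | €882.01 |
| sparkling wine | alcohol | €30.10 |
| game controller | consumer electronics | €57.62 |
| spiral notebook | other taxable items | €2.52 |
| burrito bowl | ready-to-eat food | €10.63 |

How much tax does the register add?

Laptop €882.01: consumer electronics, €250.00 or more → 7% → €61.7407
Sparkling wine €30.10: alcohol → 12% → €3.612
Game controller €57.62: consumer electronics, under €250.00 → 3% → €1.7286
Spiral notebook €2.52: other taxable items → 8.25% → €0.2079
Burrito bowl €10.63: ready-to-eat food → 5% → €0.5315
Unrounded tax sum = €67.8207 → €67.82

€67.82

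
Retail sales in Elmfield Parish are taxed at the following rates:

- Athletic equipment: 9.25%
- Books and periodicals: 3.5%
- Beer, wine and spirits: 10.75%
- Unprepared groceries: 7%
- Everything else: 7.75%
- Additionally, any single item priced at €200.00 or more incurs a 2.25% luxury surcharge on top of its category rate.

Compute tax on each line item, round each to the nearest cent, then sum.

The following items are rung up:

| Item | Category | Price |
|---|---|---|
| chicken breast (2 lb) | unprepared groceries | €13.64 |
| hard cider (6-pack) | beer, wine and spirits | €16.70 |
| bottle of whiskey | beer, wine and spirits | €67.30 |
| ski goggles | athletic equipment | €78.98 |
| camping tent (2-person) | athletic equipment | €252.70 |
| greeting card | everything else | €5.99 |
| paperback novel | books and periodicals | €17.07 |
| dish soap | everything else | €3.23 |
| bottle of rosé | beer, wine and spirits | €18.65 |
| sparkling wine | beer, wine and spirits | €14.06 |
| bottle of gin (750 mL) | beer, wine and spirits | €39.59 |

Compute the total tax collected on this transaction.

€55.43

Chicken breast (2 lb) €13.64: unprepared groceries → 7% → €0.95
Hard cider (6-pack) €16.70: beer, wine and spirits → 10.75% → €1.80
Bottle of whiskey €67.30: beer, wine and spirits → 10.75% → €7.23
Ski goggles €78.98: athletic equipment → 9.25% → €7.31
Camping tent (2-person) €252.70: athletic equipment → 9.25% + 2.25% surcharge = 11.5% → €29.06
Greeting card €5.99: everything else → 7.75% → €0.46
Paperback novel €17.07: books and periodicals → 3.5% → €0.60
Dish soap €3.23: everything else → 7.75% → €0.25
Bottle of rosé €18.65: beer, wine and spirits → 10.75% → €2.00
Sparkling wine €14.06: beer, wine and spirits → 10.75% → €1.51
Bottle of gin (750 mL) €39.59: beer, wine and spirits → 10.75% → €4.26
Total tax = €0.95 + €1.80 + €7.23 + €7.31 + €29.06 + €0.46 + €0.60 + €0.25 + €2.00 + €1.51 + €4.26 = €55.43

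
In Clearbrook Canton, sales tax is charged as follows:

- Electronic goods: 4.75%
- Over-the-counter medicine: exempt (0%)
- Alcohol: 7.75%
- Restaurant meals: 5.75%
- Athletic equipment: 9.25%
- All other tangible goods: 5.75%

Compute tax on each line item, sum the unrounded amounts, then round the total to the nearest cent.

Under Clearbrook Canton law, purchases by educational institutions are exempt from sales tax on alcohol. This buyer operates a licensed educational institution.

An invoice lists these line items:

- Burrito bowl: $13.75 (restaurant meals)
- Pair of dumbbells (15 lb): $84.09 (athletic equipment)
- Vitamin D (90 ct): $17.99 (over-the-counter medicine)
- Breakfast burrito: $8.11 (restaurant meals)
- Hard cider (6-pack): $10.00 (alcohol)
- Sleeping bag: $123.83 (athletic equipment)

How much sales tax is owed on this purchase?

$20.49

Burrito bowl $13.75: restaurant meals → 5.75% → $0.790625
Pair of dumbbells (15 lb) $84.09: athletic equipment → 9.25% → $7.778325
Vitamin D (90 ct) $17.99: over-the-counter medicine → 0% → $0.00
Breakfast burrito $8.11: restaurant meals → 5.75% → $0.466325
Hard cider (6-pack) $10.00: alcohol, buyer-exempt → 0% → $0.00
Sleeping bag $123.83: athletic equipment → 9.25% → $11.454275
Unrounded tax sum = $20.48955 → $20.49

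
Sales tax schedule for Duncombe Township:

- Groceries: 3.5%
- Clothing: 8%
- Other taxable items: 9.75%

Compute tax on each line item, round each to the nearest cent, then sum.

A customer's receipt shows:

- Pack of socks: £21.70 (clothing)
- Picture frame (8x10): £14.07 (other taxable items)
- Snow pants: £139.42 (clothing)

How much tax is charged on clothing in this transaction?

£12.89

Pack of socks £21.70: clothing → 8% → £1.74
Snow pants £139.42: clothing → 8% → £11.15
Tax on clothing = £1.74 + £11.15 = £12.89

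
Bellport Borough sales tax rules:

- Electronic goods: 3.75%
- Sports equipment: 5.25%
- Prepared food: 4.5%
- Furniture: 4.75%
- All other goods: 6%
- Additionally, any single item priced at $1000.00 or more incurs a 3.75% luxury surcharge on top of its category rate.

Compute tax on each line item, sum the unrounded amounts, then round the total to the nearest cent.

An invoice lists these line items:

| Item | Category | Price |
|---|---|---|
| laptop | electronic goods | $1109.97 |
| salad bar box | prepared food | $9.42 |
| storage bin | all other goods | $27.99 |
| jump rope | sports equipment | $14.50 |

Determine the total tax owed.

$86.11

Laptop $1109.97: electronic goods → 3.75% + 3.75% surcharge = 7.5% → $83.24775
Salad bar box $9.42: prepared food → 4.5% → $0.4239
Storage bin $27.99: all other goods → 6% → $1.6794
Jump rope $14.50: sports equipment → 5.25% → $0.76125
Unrounded tax sum = $86.1123 → $86.11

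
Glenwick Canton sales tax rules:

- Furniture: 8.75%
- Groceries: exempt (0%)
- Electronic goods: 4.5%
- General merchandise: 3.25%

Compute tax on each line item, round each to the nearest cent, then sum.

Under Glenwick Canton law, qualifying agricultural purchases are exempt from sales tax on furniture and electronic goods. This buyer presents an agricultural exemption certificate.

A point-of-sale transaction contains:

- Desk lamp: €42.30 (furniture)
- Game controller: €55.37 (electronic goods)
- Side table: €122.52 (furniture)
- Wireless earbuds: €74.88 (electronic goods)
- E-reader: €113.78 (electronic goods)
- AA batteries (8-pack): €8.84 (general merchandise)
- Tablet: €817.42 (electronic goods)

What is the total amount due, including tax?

Desk lamp €42.30: furniture, buyer-exempt → 0% → €0.00
Game controller €55.37: electronic goods, buyer-exempt → 0% → €0.00
Side table €122.52: furniture, buyer-exempt → 0% → €0.00
Wireless earbuds €74.88: electronic goods, buyer-exempt → 0% → €0.00
E-reader €113.78: electronic goods, buyer-exempt → 0% → €0.00
AA batteries (8-pack) €8.84: general merchandise → 3.25% → €0.29
Tablet €817.42: electronic goods, buyer-exempt → 0% → €0.00
Subtotal = €1235.11; tax = €0.29; total due = €1235.40

€1235.40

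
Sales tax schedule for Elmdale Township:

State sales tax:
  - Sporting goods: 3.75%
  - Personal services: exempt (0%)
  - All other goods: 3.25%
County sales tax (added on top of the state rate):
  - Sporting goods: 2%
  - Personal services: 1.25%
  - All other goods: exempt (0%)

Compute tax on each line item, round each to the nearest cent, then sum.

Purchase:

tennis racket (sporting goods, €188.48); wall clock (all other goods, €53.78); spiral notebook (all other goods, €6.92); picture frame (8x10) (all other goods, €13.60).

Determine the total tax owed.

€13.25

Tennis racket €188.48: sporting goods → 3.75% + 2% county = 5.75% → €10.84
Wall clock €53.78: all other goods → 3.25% + 0% county = 3.25% → €1.75
Spiral notebook €6.92: all other goods → 3.25% + 0% county = 3.25% → €0.22
Picture frame (8x10) €13.60: all other goods → 3.25% + 0% county = 3.25% → €0.44
Total tax = €10.84 + €1.75 + €0.22 + €0.44 = €13.25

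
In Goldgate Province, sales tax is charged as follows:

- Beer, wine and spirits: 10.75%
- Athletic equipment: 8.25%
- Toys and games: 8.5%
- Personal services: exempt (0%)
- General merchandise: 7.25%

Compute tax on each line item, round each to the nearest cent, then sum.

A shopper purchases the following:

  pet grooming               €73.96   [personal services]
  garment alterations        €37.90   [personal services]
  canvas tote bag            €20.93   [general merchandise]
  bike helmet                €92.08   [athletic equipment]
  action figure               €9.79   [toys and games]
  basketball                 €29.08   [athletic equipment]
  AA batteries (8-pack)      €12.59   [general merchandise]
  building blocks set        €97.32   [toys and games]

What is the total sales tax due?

Pet grooming €73.96: personal services → 0% → €0.00
Garment alterations €37.90: personal services → 0% → €0.00
Canvas tote bag €20.93: general merchandise → 7.25% → €1.52
Bike helmet €92.08: athletic equipment → 8.25% → €7.60
Action figure €9.79: toys and games → 8.5% → €0.83
Basketball €29.08: athletic equipment → 8.25% → €2.40
AA batteries (8-pack) €12.59: general merchandise → 7.25% → €0.91
Building blocks set €97.32: toys and games → 8.5% → €8.27
Total tax = €1.52 + €7.60 + €0.83 + €2.40 + €0.91 + €8.27 = €21.53

€21.53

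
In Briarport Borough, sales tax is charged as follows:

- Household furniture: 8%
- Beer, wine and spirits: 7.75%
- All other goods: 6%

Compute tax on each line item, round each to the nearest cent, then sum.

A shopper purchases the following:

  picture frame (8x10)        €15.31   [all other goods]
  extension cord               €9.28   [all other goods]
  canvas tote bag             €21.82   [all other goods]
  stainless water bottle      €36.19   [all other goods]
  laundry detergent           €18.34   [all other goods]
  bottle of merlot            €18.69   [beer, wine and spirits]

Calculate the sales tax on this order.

€7.51

Picture frame (8x10) €15.31: all other goods → 6% → €0.92
Extension cord €9.28: all other goods → 6% → €0.56
Canvas tote bag €21.82: all other goods → 6% → €1.31
Stainless water bottle €36.19: all other goods → 6% → €2.17
Laundry detergent €18.34: all other goods → 6% → €1.10
Bottle of merlot €18.69: beer, wine and spirits → 7.75% → €1.45
Total tax = €0.92 + €0.56 + €1.31 + €2.17 + €1.10 + €1.45 = €7.51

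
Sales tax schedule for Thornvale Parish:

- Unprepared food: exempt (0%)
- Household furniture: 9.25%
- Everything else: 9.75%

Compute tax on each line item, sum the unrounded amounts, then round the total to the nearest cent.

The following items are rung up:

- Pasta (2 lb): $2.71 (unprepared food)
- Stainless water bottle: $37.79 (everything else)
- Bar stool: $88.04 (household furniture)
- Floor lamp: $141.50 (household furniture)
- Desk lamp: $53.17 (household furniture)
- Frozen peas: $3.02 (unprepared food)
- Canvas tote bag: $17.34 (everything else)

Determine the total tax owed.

$31.53

Pasta (2 lb) $2.71: unprepared food → 0% → $0.00
Stainless water bottle $37.79: everything else → 9.75% → $3.684525
Bar stool $88.04: household furniture → 9.25% → $8.1437
Floor lamp $141.50: household furniture → 9.25% → $13.08875
Desk lamp $53.17: household furniture → 9.25% → $4.918225
Frozen peas $3.02: unprepared food → 0% → $0.00
Canvas tote bag $17.34: everything else → 9.75% → $1.69065
Unrounded tax sum = $31.52585 → $31.53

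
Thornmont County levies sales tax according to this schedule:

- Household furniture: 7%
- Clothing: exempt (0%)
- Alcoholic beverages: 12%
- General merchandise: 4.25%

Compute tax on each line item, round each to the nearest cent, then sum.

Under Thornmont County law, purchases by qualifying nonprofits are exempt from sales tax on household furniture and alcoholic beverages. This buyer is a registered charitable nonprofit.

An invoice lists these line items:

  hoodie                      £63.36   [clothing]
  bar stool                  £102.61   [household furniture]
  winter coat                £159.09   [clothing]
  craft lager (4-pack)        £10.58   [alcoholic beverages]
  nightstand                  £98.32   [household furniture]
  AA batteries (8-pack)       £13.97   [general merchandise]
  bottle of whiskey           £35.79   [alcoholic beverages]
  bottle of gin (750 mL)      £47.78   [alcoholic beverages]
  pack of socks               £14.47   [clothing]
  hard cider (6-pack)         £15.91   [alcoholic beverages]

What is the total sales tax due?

Hoodie £63.36: clothing → 0% → £0.00
Bar stool £102.61: household furniture, buyer-exempt → 0% → £0.00
Winter coat £159.09: clothing → 0% → £0.00
Craft lager (4-pack) £10.58: alcoholic beverages, buyer-exempt → 0% → £0.00
Nightstand £98.32: household furniture, buyer-exempt → 0% → £0.00
AA batteries (8-pack) £13.97: general merchandise → 4.25% → £0.59
Bottle of whiskey £35.79: alcoholic beverages, buyer-exempt → 0% → £0.00
Bottle of gin (750 mL) £47.78: alcoholic beverages, buyer-exempt → 0% → £0.00
Pack of socks £14.47: clothing → 0% → £0.00
Hard cider (6-pack) £15.91: alcoholic beverages, buyer-exempt → 0% → £0.00
Total tax = £0.59

£0.59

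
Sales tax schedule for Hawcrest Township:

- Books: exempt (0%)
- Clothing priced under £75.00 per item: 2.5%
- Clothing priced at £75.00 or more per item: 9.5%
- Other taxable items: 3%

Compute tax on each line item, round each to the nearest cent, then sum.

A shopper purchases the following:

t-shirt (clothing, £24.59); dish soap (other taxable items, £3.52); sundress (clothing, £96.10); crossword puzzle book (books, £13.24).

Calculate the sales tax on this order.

£9.85

T-shirt £24.59: clothing, under £75.00 → 2.5% → £0.61
Dish soap £3.52: other taxable items → 3% → £0.11
Sundress £96.10: clothing, £75.00 or more → 9.5% → £9.13
Crossword puzzle book £13.24: books → 0% → £0.00
Total tax = £0.61 + £0.11 + £9.13 = £9.85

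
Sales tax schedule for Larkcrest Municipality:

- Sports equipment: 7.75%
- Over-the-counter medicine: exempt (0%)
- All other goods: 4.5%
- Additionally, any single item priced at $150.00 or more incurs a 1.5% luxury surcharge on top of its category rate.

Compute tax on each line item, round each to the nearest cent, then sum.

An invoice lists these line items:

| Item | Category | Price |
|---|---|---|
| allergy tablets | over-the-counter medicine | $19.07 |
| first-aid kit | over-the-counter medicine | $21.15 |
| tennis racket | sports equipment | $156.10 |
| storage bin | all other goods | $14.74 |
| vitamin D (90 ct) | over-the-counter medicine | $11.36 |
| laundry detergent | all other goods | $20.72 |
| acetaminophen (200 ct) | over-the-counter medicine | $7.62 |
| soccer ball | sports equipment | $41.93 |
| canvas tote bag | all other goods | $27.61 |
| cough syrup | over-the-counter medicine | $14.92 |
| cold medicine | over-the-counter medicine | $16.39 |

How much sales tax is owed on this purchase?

$20.52

Allergy tablets $19.07: over-the-counter medicine → 0% → $0.00
First-aid kit $21.15: over-the-counter medicine → 0% → $0.00
Tennis racket $156.10: sports equipment → 7.75% + 1.5% surcharge = 9.25% → $14.44
Storage bin $14.74: all other goods → 4.5% → $0.66
Vitamin D (90 ct) $11.36: over-the-counter medicine → 0% → $0.00
Laundry detergent $20.72: all other goods → 4.5% → $0.93
Acetaminophen (200 ct) $7.62: over-the-counter medicine → 0% → $0.00
Soccer ball $41.93: sports equipment → 7.75% → $3.25
Canvas tote bag $27.61: all other goods → 4.5% → $1.24
Cough syrup $14.92: over-the-counter medicine → 0% → $0.00
Cold medicine $16.39: over-the-counter medicine → 0% → $0.00
Total tax = $14.44 + $0.66 + $0.93 + $3.25 + $1.24 = $20.52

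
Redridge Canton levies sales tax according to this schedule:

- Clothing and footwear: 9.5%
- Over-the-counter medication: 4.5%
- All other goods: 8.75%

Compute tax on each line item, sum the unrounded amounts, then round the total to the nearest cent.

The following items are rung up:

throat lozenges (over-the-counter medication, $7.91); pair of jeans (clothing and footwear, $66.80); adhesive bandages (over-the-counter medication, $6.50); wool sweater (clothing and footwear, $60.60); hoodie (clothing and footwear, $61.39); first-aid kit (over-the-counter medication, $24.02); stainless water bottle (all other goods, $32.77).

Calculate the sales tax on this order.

$22.53

Throat lozenges $7.91: over-the-counter medication → 4.5% → $0.35595
Pair of jeans $66.80: clothing and footwear → 9.5% → $6.346
Adhesive bandages $6.50: over-the-counter medication → 4.5% → $0.2925
Wool sweater $60.60: clothing and footwear → 9.5% → $5.757
Hoodie $61.39: clothing and footwear → 9.5% → $5.83205
First-aid kit $24.02: over-the-counter medication → 4.5% → $1.0809
Stainless water bottle $32.77: all other goods → 8.75% → $2.867375
Unrounded tax sum = $22.531775 → $22.53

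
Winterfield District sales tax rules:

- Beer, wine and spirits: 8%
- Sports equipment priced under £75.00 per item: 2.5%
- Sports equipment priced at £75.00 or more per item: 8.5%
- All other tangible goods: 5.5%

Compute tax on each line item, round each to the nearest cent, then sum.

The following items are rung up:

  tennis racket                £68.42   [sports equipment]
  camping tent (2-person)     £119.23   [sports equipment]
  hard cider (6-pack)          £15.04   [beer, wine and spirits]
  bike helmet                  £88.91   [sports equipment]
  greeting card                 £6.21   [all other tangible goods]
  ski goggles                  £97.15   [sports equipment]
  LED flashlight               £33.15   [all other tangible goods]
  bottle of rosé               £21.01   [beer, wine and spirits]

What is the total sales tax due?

Tennis racket £68.42: sports equipment, under £75.00 → 2.5% → £1.71
Camping tent (2-person) £119.23: sports equipment, £75.00 or more → 8.5% → £10.13
Hard cider (6-pack) £15.04: beer, wine and spirits → 8% → £1.20
Bike helmet £88.91: sports equipment, £75.00 or more → 8.5% → £7.56
Greeting card £6.21: all other tangible goods → 5.5% → £0.34
Ski goggles £97.15: sports equipment, £75.00 or more → 8.5% → £8.26
LED flashlight £33.15: all other tangible goods → 5.5% → £1.82
Bottle of rosé £21.01: beer, wine and spirits → 8% → £1.68
Total tax = £1.71 + £10.13 + £1.20 + £7.56 + £0.34 + £8.26 + £1.82 + £1.68 = £32.70

£32.70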